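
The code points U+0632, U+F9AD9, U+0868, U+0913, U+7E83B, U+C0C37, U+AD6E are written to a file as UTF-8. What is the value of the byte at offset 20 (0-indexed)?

0xEA

U+0632 → 2-byte form D8 B2 at offsets 0–1.
U+F9AD9 → 4-byte form F3 B9 AB 99 at offsets 2–5.
U+0868 → 3-byte form E0 A1 A8 at offsets 6–8.
U+0913 → 3-byte form E0 A4 93 at offsets 9–11.
U+7E83B → 4-byte form F1 BE A0 BB at offsets 12–15.
U+C0C37 → 4-byte form F3 80 B0 B7 at offsets 16–19.
U+AD6E → 3-byte form EA B5 AE at offsets 20–22.
Offset 20 falls in char 7's range; it's byte 1 of EA B5 AE = 0xEA.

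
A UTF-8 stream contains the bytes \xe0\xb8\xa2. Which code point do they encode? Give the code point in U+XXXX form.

Leading byte 0xE0 = 11100000 matches 1110xxxx → 3-byte sequence.
Byte 1: 0xE0 = 11100000, payload 0000 (4 bits).
Byte 2: 0xB8 = 10111000 (10xxxxxx ✓), payload 111000.
Byte 3: 0xA2 = 10100010 (10xxxxxx ✓), payload 100010.
Concatenate: 0000111000100010 = 0xE22 (16 bits → U+0E22).

U+0E22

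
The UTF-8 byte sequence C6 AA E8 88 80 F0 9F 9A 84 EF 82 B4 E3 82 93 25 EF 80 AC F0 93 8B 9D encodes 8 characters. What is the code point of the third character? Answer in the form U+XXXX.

Offset 0: leading byte 0xC6 = 11000110 → 2-byte char #1 = C6 AA.
Offset 2: leading byte 0xE8 = 11101000 → 3-byte char #2 = E8 88 80.
Offset 5: leading byte 0xF0 = 11110000 → 4-byte char #3 = F0 9F 9A 84.
Leading byte 0xF0 = 11110000 matches 11110xxx → 4-byte sequence.
Byte 1: 0xF0 = 11110000, payload 000 (3 bits).
Byte 2: 0x9F = 10011111 (10xxxxxx ✓), payload 011111.
Byte 3: 0x9A = 10011010 (10xxxxxx ✓), payload 011010.
Byte 4: 0x84 = 10000100 (10xxxxxx ✓), payload 000100.
Concatenate: 000011111011010000100 = 0x1F684 (21 bits → U+1F684).

U+1F684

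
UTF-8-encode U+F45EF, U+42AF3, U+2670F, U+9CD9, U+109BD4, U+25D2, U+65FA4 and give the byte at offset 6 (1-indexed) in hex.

0x82

1-indexed offset 6 is 0-indexed offset 5.
U+F45EF → 4-byte form F3 B4 97 AF at offsets 0–3.
U+42AF3 → 4-byte form F1 82 AB B3 at offsets 4–7.
Offset 5 falls in char 2's range; it's byte 2 of F1 82 AB B3 = 0x82.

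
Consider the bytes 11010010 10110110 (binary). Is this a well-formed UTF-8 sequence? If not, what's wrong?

Leading byte 0xD2 = 11010010 → 2-byte form.
Continuation bytes 0xB6=10110110 all match 10xxxxxx.
Decoded value 0x4B6 is ≥ 0x80 (shortest form) and not a surrogate.

valid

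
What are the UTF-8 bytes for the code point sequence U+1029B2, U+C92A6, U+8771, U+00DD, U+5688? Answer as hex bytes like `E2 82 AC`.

U+1029B2: 4-byte form → F4 82 A6 B2.
U+C92A6: 4-byte form → F3 89 8A A6.
U+8771: 3-byte form → E8 9D B1.
U+00DD: 2-byte form → C3 9D.
U+5688: 3-byte form → E5 9A 88.
Concatenated (16 bytes): F4 82 A6 B2 F3 89 8A A6 E8 9D B1 C3 9D E5 9A 88.

F4 82 A6 B2 F3 89 8A A6 E8 9D B1 C3 9D E5 9A 88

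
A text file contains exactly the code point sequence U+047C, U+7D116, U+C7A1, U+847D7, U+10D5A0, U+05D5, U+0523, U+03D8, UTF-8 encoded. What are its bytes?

U+047C: 2-byte form → D1 BC.
U+7D116: 4-byte form → F1 BD 84 96.
U+C7A1: 3-byte form → EC 9E A1.
U+847D7: 4-byte form → F2 84 9F 97.
U+10D5A0: 4-byte form → F4 8D 96 A0.
U+05D5: 2-byte form → D7 95.
U+0523: 2-byte form → D4 A3.
U+03D8: 2-byte form → CF 98.
Concatenated (23 bytes): D1 BC F1 BD 84 96 EC 9E A1 F2 84 9F 97 F4 8D 96 A0 D7 95 D4 A3 CF 98.

D1 BC F1 BD 84 96 EC 9E A1 F2 84 9F 97 F4 8D 96 A0 D7 95 D4 A3 CF 98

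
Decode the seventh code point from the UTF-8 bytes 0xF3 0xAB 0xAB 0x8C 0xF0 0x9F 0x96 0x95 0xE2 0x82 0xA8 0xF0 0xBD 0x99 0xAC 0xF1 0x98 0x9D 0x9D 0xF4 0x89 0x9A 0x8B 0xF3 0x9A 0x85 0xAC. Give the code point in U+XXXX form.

U+DA16C

Offset 0: leading byte 0xF3 = 11110011 → 4-byte char #1 = F3 AB AB 8C.
Offset 4: leading byte 0xF0 = 11110000 → 4-byte char #2 = F0 9F 96 95.
Offset 8: leading byte 0xE2 = 11100010 → 3-byte char #3 = E2 82 A8.
Offset 11: leading byte 0xF0 = 11110000 → 4-byte char #4 = F0 BD 99 AC.
Offset 15: leading byte 0xF1 = 11110001 → 4-byte char #5 = F1 98 9D 9D.
Offset 19: leading byte 0xF4 = 11110100 → 4-byte char #6 = F4 89 9A 8B.
Offset 23: leading byte 0xF3 = 11110011 → 4-byte char #7 = F3 9A 85 AC.
Leading byte 0xF3 = 11110011 matches 11110xxx → 4-byte sequence.
Byte 1: 0xF3 = 11110011, payload 011 (3 bits).
Byte 2: 0x9A = 10011010 (10xxxxxx ✓), payload 011010.
Byte 3: 0x85 = 10000101 (10xxxxxx ✓), payload 000101.
Byte 4: 0xAC = 10101100 (10xxxxxx ✓), payload 101100.
Concatenate: 011011010000101101100 = 0xDA16C (21 bits → U+DA16C).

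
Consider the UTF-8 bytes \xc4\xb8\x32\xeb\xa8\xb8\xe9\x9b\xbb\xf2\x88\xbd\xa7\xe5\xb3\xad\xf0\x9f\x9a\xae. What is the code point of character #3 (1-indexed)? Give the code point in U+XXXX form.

U+BA38

Offset 0: leading byte 0xC4 = 11000100 → 2-byte char #1 = C4 B8.
Offset 2: leading byte 0x32 = 00110010 → 1-byte char #2 = 32.
Offset 3: leading byte 0xEB = 11101011 → 3-byte char #3 = EB A8 B8.
Leading byte 0xEB = 11101011 matches 1110xxxx → 3-byte sequence.
Byte 1: 0xEB = 11101011, payload 1011 (4 bits).
Byte 2: 0xA8 = 10101000 (10xxxxxx ✓), payload 101000.
Byte 3: 0xB8 = 10111000 (10xxxxxx ✓), payload 111000.
Concatenate: 1011101000111000 = 0xBA38 (16 bits → U+BA38).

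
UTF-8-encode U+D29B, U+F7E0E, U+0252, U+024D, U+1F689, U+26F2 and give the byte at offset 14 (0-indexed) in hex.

0x89

U+D29B → 3-byte form ED 8A 9B at offsets 0–2.
U+F7E0E → 4-byte form F3 B7 B8 8E at offsets 3–6.
U+0252 → 2-byte form C9 92 at offsets 7–8.
U+024D → 2-byte form C9 8D at offsets 9–10.
U+1F689 → 4-byte form F0 9F 9A 89 at offsets 11–14.
Offset 14 falls in char 5's range; it's byte 4 of F0 9F 9A 89 = 0x89.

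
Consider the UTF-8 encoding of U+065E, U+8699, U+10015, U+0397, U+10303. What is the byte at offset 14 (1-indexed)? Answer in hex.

0x8C

1-indexed offset 14 is 0-indexed offset 13.
U+065E → 2-byte form D9 9E at offsets 0–1.
U+8699 → 3-byte form E8 9A 99 at offsets 2–4.
U+10015 → 4-byte form F0 90 80 95 at offsets 5–8.
U+0397 → 2-byte form CE 97 at offsets 9–10.
U+10303 → 4-byte form F0 90 8C 83 at offsets 11–14.
Offset 13 falls in char 5's range; it's byte 3 of F0 90 8C 83 = 0x8C.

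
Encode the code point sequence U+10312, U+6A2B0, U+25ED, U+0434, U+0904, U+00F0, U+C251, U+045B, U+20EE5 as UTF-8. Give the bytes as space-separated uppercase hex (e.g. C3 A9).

U+10312: 4-byte form → F0 90 8C 92.
U+6A2B0: 4-byte form → F1 AA 8A B0.
U+25ED: 3-byte form → E2 97 AD.
U+0434: 2-byte form → D0 B4.
U+0904: 3-byte form → E0 A4 84.
U+00F0: 2-byte form → C3 B0.
U+C251: 3-byte form → EC 89 91.
U+045B: 2-byte form → D1 9B.
U+20EE5: 4-byte form → F0 A0 BB A5.
Concatenated (27 bytes): F0 90 8C 92 F1 AA 8A B0 E2 97 AD D0 B4 E0 A4 84 C3 B0 EC 89 91 D1 9B F0 A0 BB A5.

F0 90 8C 92 F1 AA 8A B0 E2 97 AD D0 B4 E0 A4 84 C3 B0 EC 89 91 D1 9B F0 A0 BB A5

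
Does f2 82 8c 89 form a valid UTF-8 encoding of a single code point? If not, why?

Leading byte 0xF2 = 11110010 → 4-byte form.
Continuation bytes 0x82=10000010, 0x8C=10001100, 0x89=10001001 all match 10xxxxxx.
Decoded value 0x82309 is ≥ 0x10000 (shortest form) and not a surrogate.

valid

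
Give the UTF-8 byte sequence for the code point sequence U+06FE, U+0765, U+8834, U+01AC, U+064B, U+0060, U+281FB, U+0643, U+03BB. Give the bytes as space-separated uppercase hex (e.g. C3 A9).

DB BE DD A5 E8 A0 B4 C6 AC D9 8B 60 F0 A8 87 BB D9 83 CE BB

U+06FE: 2-byte form → DB BE.
U+0765: 2-byte form → DD A5.
U+8834: 3-byte form → E8 A0 B4.
U+01AC: 2-byte form → C6 AC.
U+064B: 2-byte form → D9 8B.
U+0060: 1-byte form → 60.
U+281FB: 4-byte form → F0 A8 87 BB.
U+0643: 2-byte form → D9 83.
U+03BB: 2-byte form → CE BB.
Concatenated (20 bytes): DB BE DD A5 E8 A0 B4 C6 AC D9 8B 60 F0 A8 87 BB D9 83 CE BB.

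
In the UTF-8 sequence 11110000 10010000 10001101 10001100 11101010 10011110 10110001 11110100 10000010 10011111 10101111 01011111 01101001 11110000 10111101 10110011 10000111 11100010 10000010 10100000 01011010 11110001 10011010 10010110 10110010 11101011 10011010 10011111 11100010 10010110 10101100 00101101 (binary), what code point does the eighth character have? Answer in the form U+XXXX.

U+005A

Offset 0: leading byte 0xF0 = 11110000 → 4-byte char #1 = F0 90 8D 8C.
Offset 4: leading byte 0xEA = 11101010 → 3-byte char #2 = EA 9E B1.
Offset 7: leading byte 0xF4 = 11110100 → 4-byte char #3 = F4 82 9F AF.
Offset 11: leading byte 0x5F = 01011111 → 1-byte char #4 = 5F.
Offset 12: leading byte 0x69 = 01101001 → 1-byte char #5 = 69.
Offset 13: leading byte 0xF0 = 11110000 → 4-byte char #6 = F0 BD B3 87.
Offset 17: leading byte 0xE2 = 11100010 → 3-byte char #7 = E2 82 A0.
Offset 20: leading byte 0x5A = 01011010 → 1-byte char #8 = 5A.
Leading byte 0x5A = 01011010 matches 0xxxxxxx → 1-byte sequence.
Byte 1: 0x5A = 01011010, payload 1011010 (7 bits).
Concatenate: 1011010 = 0x5A (7 bits → U+005A).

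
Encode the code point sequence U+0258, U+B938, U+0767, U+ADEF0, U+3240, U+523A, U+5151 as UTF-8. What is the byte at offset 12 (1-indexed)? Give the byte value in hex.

1-indexed offset 12 is 0-indexed offset 11.
U+0258 → 2-byte form C9 98 at offsets 0–1.
U+B938 → 3-byte form EB A4 B8 at offsets 2–4.
U+0767 → 2-byte form DD A7 at offsets 5–6.
U+ADEF0 → 4-byte form F2 AD BB B0 at offsets 7–10.
U+3240 → 3-byte form E3 89 80 at offsets 11–13.
Offset 11 falls in char 5's range; it's byte 1 of E3 89 80 = 0xE3.

0xE3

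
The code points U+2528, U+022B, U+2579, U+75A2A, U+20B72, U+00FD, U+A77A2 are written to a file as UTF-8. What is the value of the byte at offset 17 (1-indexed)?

0xC3

1-indexed offset 17 is 0-indexed offset 16.
U+2528 → 3-byte form E2 94 A8 at offsets 0–2.
U+022B → 2-byte form C8 AB at offsets 3–4.
U+2579 → 3-byte form E2 95 B9 at offsets 5–7.
U+75A2A → 4-byte form F1 B5 A8 AA at offsets 8–11.
U+20B72 → 4-byte form F0 A0 AD B2 at offsets 12–15.
U+00FD → 2-byte form C3 BD at offsets 16–17.
Offset 16 falls in char 6's range; it's byte 1 of C3 BD = 0xC3.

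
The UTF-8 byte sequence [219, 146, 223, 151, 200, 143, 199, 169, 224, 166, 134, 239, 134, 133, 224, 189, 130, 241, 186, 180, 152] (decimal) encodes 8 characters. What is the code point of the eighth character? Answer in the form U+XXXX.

Offset 0: leading byte 0xDB = 11011011 → 2-byte char #1 = DB 92.
Offset 2: leading byte 0xDF = 11011111 → 2-byte char #2 = DF 97.
Offset 4: leading byte 0xC8 = 11001000 → 2-byte char #3 = C8 8F.
Offset 6: leading byte 0xC7 = 11000111 → 2-byte char #4 = C7 A9.
Offset 8: leading byte 0xE0 = 11100000 → 3-byte char #5 = E0 A6 86.
Offset 11: leading byte 0xEF = 11101111 → 3-byte char #6 = EF 86 85.
Offset 14: leading byte 0xE0 = 11100000 → 3-byte char #7 = E0 BD 82.
Offset 17: leading byte 0xF1 = 11110001 → 4-byte char #8 = F1 BA B4 98.
Leading byte 0xF1 = 11110001 matches 11110xxx → 4-byte sequence.
Byte 1: 0xF1 = 11110001, payload 001 (3 bits).
Byte 2: 0xBA = 10111010 (10xxxxxx ✓), payload 111010.
Byte 3: 0xB4 = 10110100 (10xxxxxx ✓), payload 110100.
Byte 4: 0x98 = 10011000 (10xxxxxx ✓), payload 011000.
Concatenate: 001111010110100011000 = 0x7AD18 (21 bits → U+7AD18).

U+7AD18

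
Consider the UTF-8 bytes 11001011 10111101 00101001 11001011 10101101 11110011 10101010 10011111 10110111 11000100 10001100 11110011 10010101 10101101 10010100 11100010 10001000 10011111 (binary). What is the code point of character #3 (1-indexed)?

Offset 0: leading byte 0xCB = 11001011 → 2-byte char #1 = CB BD.
Offset 2: leading byte 0x29 = 00101001 → 1-byte char #2 = 29.
Offset 3: leading byte 0xCB = 11001011 → 2-byte char #3 = CB AD.
Leading byte 0xCB = 11001011 matches 110xxxxx → 2-byte sequence.
Byte 1: 0xCB = 11001011, payload 01011 (5 bits).
Byte 2: 0xAD = 10101101 (10xxxxxx ✓), payload 101101.
Concatenate: 01011101101 = 0x2ED (11 bits → U+02ED).

U+02ED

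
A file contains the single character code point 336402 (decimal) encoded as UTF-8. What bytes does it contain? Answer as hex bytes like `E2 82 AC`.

U+52212 = 0x52212 = 336402 decimal. In range U+10000–U+10FFFF → 4-byte form: 11110xxx 10xxxxxx 10xxxxxx 10xxxxxx.
Binary (21 bits): 001010010001000010010.
Split 3+6+6+6: 001 | 010010 | 001000 | 010010.
Byte 1: 11110001 = 0xF1.
Byte 2: 10010010 = 0x92.
Byte 3: 10001000 = 0x88.
Byte 4: 10010010 = 0x92.

F1 92 88 92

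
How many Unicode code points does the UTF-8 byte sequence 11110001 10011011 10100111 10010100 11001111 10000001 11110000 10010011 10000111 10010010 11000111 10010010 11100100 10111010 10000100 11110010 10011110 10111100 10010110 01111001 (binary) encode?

Byte at offset 0: 0xF1 = 11110001 → 4-byte char (#1). Advance 4.
Byte at offset 4: 0xCF = 11001111 → 2-byte char (#2). Advance 2.
Byte at offset 6: 0xF0 = 11110000 → 4-byte char (#3). Advance 4.
Byte at offset 10: 0xC7 = 11000111 → 2-byte char (#4). Advance 2.
Byte at offset 12: 0xE4 = 11100100 → 3-byte char (#5). Advance 3.
Byte at offset 15: 0xF2 = 11110010 → 4-byte char (#6). Advance 4.
Byte at offset 19: 0x79 = 01111001 → 1-byte char (#7). Advance 1.
Reached end at offset 20 after 7 code points.

7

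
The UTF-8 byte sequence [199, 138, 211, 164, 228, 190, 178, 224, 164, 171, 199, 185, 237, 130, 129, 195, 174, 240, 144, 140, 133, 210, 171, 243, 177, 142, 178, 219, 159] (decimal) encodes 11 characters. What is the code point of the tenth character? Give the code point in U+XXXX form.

Offset 0: leading byte 0xC7 = 11000111 → 2-byte char #1 = C7 8A.
Offset 2: leading byte 0xD3 = 11010011 → 2-byte char #2 = D3 A4.
Offset 4: leading byte 0xE4 = 11100100 → 3-byte char #3 = E4 BE B2.
Offset 7: leading byte 0xE0 = 11100000 → 3-byte char #4 = E0 A4 AB.
Offset 10: leading byte 0xC7 = 11000111 → 2-byte char #5 = C7 B9.
Offset 12: leading byte 0xED = 11101101 → 3-byte char #6 = ED 82 81.
Offset 15: leading byte 0xC3 = 11000011 → 2-byte char #7 = C3 AE.
Offset 17: leading byte 0xF0 = 11110000 → 4-byte char #8 = F0 90 8C 85.
Offset 21: leading byte 0xD2 = 11010010 → 2-byte char #9 = D2 AB.
Offset 23: leading byte 0xF3 = 11110011 → 4-byte char #10 = F3 B1 8E B2.
Leading byte 0xF3 = 11110011 matches 11110xxx → 4-byte sequence.
Byte 1: 0xF3 = 11110011, payload 011 (3 bits).
Byte 2: 0xB1 = 10110001 (10xxxxxx ✓), payload 110001.
Byte 3: 0x8E = 10001110 (10xxxxxx ✓), payload 001110.
Byte 4: 0xB2 = 10110010 (10xxxxxx ✓), payload 110010.
Concatenate: 011110001001110110010 = 0xF13B2 (21 bits → U+F13B2).

U+F13B2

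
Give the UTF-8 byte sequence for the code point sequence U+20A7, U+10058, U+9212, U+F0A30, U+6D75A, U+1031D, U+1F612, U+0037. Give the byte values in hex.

U+20A7: 3-byte form → E2 82 A7.
U+10058: 4-byte form → F0 90 81 98.
U+9212: 3-byte form → E9 88 92.
U+F0A30: 4-byte form → F3 B0 A8 B0.
U+6D75A: 4-byte form → F1 AD 9D 9A.
U+1031D: 4-byte form → F0 90 8C 9D.
U+1F612: 4-byte form → F0 9F 98 92.
U+0037: 1-byte form → 37.
Concatenated (27 bytes): E2 82 A7 F0 90 81 98 E9 88 92 F3 B0 A8 B0 F1 AD 9D 9A F0 90 8C 9D F0 9F 98 92 37.

E2 82 A7 F0 90 81 98 E9 88 92 F3 B0 A8 B0 F1 AD 9D 9A F0 90 8C 9D F0 9F 98 92 37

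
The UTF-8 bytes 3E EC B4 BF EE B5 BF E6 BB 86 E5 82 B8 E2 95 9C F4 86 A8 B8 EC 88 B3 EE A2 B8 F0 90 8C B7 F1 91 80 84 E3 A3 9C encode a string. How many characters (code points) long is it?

12

Byte at offset 0: 0x3E = 00111110 → 1-byte char (#1). Advance 1.
Byte at offset 1: 0xEC = 11101100 → 3-byte char (#2). Advance 3.
Byte at offset 4: 0xEE = 11101110 → 3-byte char (#3). Advance 3.
Byte at offset 7: 0xE6 = 11100110 → 3-byte char (#4). Advance 3.
Byte at offset 10: 0xE5 = 11100101 → 3-byte char (#5). Advance 3.
Byte at offset 13: 0xE2 = 11100010 → 3-byte char (#6). Advance 3.
Byte at offset 16: 0xF4 = 11110100 → 4-byte char (#7). Advance 4.
Byte at offset 20: 0xEC = 11101100 → 3-byte char (#8). Advance 3.
Byte at offset 23: 0xEE = 11101110 → 3-byte char (#9). Advance 3.
Byte at offset 26: 0xF0 = 11110000 → 4-byte char (#10). Advance 4.
Byte at offset 30: 0xF1 = 11110001 → 4-byte char (#11). Advance 4.
Byte at offset 34: 0xE3 = 11100011 → 3-byte char (#12). Advance 3.
Reached end at offset 37 after 12 code points.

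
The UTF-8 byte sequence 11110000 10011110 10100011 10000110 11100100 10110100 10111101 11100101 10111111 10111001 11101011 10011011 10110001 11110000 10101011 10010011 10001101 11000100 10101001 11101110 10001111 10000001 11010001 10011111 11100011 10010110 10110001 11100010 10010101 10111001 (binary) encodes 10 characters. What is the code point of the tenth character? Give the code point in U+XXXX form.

U+2579

Offset 0: leading byte 0xF0 = 11110000 → 4-byte char #1 = F0 9E A3 86.
Offset 4: leading byte 0xE4 = 11100100 → 3-byte char #2 = E4 B4 BD.
Offset 7: leading byte 0xE5 = 11100101 → 3-byte char #3 = E5 BF B9.
Offset 10: leading byte 0xEB = 11101011 → 3-byte char #4 = EB 9B B1.
Offset 13: leading byte 0xF0 = 11110000 → 4-byte char #5 = F0 AB 93 8D.
Offset 17: leading byte 0xC4 = 11000100 → 2-byte char #6 = C4 A9.
Offset 19: leading byte 0xEE = 11101110 → 3-byte char #7 = EE 8F 81.
Offset 22: leading byte 0xD1 = 11010001 → 2-byte char #8 = D1 9F.
Offset 24: leading byte 0xE3 = 11100011 → 3-byte char #9 = E3 96 B1.
Offset 27: leading byte 0xE2 = 11100010 → 3-byte char #10 = E2 95 B9.
Leading byte 0xE2 = 11100010 matches 1110xxxx → 3-byte sequence.
Byte 1: 0xE2 = 11100010, payload 0010 (4 bits).
Byte 2: 0x95 = 10010101 (10xxxxxx ✓), payload 010101.
Byte 3: 0xB9 = 10111001 (10xxxxxx ✓), payload 111001.
Concatenate: 0010010101111001 = 0x2579 (16 bits → U+2579).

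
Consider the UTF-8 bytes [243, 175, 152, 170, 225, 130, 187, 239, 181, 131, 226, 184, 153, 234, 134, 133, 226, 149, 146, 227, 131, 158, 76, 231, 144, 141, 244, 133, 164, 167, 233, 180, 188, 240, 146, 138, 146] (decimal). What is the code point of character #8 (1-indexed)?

Offset 0: leading byte 0xF3 = 11110011 → 4-byte char #1 = F3 AF 98 AA.
Offset 4: leading byte 0xE1 = 11100001 → 3-byte char #2 = E1 82 BB.
Offset 7: leading byte 0xEF = 11101111 → 3-byte char #3 = EF B5 83.
Offset 10: leading byte 0xE2 = 11100010 → 3-byte char #4 = E2 B8 99.
Offset 13: leading byte 0xEA = 11101010 → 3-byte char #5 = EA 86 85.
Offset 16: leading byte 0xE2 = 11100010 → 3-byte char #6 = E2 95 92.
Offset 19: leading byte 0xE3 = 11100011 → 3-byte char #7 = E3 83 9E.
Offset 22: leading byte 0x4C = 01001100 → 1-byte char #8 = 4C.
Leading byte 0x4C = 01001100 matches 0xxxxxxx → 1-byte sequence.
Byte 1: 0x4C = 01001100, payload 1001100 (7 bits).
Concatenate: 1001100 = 0x4C (7 bits → U+004C).

U+004C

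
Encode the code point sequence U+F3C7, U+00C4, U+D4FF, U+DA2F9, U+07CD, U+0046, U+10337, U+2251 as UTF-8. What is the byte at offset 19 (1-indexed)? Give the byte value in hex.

1-indexed offset 19 is 0-indexed offset 18.
U+F3C7 → 3-byte form EF 8F 87 at offsets 0–2.
U+00C4 → 2-byte form C3 84 at offsets 3–4.
U+D4FF → 3-byte form ED 93 BF at offsets 5–7.
U+DA2F9 → 4-byte form F3 9A 8B B9 at offsets 8–11.
U+07CD → 2-byte form DF 8D at offsets 12–13.
U+0046 → 1-byte form 46 at offsets 14–14.
U+10337 → 4-byte form F0 90 8C B7 at offsets 15–18.
Offset 18 falls in char 7's range; it's byte 4 of F0 90 8C B7 = 0xB7.

0xB7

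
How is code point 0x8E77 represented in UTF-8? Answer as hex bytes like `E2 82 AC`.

E8 B9 B7

U+8E77 = 0x8E77 = 36471 decimal. In range U+0800–U+FFFF → 3-byte form: 1110xxxx 10xxxxxx 10xxxxxx.
Binary (16 bits): 1000111001110111.
Split 4+6+6: 1000 | 111001 | 110111.
Byte 1: 11101000 = 0xE8.
Byte 2: 10111001 = 0xB9.
Byte 3: 10110111 = 0xB7.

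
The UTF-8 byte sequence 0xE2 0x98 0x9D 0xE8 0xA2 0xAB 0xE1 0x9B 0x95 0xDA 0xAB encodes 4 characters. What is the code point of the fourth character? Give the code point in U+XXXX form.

Offset 0: leading byte 0xE2 = 11100010 → 3-byte char #1 = E2 98 9D.
Offset 3: leading byte 0xE8 = 11101000 → 3-byte char #2 = E8 A2 AB.
Offset 6: leading byte 0xE1 = 11100001 → 3-byte char #3 = E1 9B 95.
Offset 9: leading byte 0xDA = 11011010 → 2-byte char #4 = DA AB.
Leading byte 0xDA = 11011010 matches 110xxxxx → 2-byte sequence.
Byte 1: 0xDA = 11011010, payload 11010 (5 bits).
Byte 2: 0xAB = 10101011 (10xxxxxx ✓), payload 101011.
Concatenate: 11010101011 = 0x6AB (11 bits → U+06AB).

U+06AB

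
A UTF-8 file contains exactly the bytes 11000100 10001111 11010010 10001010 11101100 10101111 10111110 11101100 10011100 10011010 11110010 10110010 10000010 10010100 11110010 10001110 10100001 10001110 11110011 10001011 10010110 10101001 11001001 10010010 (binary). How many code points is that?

8

Byte at offset 0: 0xC4 = 11000100 → 2-byte char (#1). Advance 2.
Byte at offset 2: 0xD2 = 11010010 → 2-byte char (#2). Advance 2.
Byte at offset 4: 0xEC = 11101100 → 3-byte char (#3). Advance 3.
Byte at offset 7: 0xEC = 11101100 → 3-byte char (#4). Advance 3.
Byte at offset 10: 0xF2 = 11110010 → 4-byte char (#5). Advance 4.
Byte at offset 14: 0xF2 = 11110010 → 4-byte char (#6). Advance 4.
Byte at offset 18: 0xF3 = 11110011 → 4-byte char (#7). Advance 4.
Byte at offset 22: 0xC9 = 11001001 → 2-byte char (#8). Advance 2.
Reached end at offset 24 after 8 code points.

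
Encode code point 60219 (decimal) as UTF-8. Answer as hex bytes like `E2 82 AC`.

U+EB3B = 0xEB3B = 60219 decimal. In range U+0800–U+FFFF → 3-byte form: 1110xxxx 10xxxxxx 10xxxxxx.
Binary (16 bits): 1110101100111011.
Split 4+6+6: 1110 | 101100 | 111011.
Byte 1: 11101110 = 0xEE.
Byte 2: 10101100 = 0xAC.
Byte 3: 10111011 = 0xBB.

EE AC BB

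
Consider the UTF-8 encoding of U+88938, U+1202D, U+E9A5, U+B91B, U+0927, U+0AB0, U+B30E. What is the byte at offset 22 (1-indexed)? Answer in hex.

1-indexed offset 22 is 0-indexed offset 21.
U+88938 → 4-byte form F2 88 A4 B8 at offsets 0–3.
U+1202D → 4-byte form F0 92 80 AD at offsets 4–7.
U+E9A5 → 3-byte form EE A6 A5 at offsets 8–10.
U+B91B → 3-byte form EB A4 9B at offsets 11–13.
U+0927 → 3-byte form E0 A4 A7 at offsets 14–16.
U+0AB0 → 3-byte form E0 AA B0 at offsets 17–19.
U+B30E → 3-byte form EB 8C 8E at offsets 20–22.
Offset 21 falls in char 7's range; it's byte 2 of EB 8C 8E = 0x8C.

0x8C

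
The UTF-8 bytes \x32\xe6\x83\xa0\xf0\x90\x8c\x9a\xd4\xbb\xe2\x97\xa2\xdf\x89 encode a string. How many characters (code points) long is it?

6

Byte at offset 0: 0x32 = 00110010 → 1-byte char (#1). Advance 1.
Byte at offset 1: 0xE6 = 11100110 → 3-byte char (#2). Advance 3.
Byte at offset 4: 0xF0 = 11110000 → 4-byte char (#3). Advance 4.
Byte at offset 8: 0xD4 = 11010100 → 2-byte char (#4). Advance 2.
Byte at offset 10: 0xE2 = 11100010 → 3-byte char (#5). Advance 3.
Byte at offset 13: 0xDF = 11011111 → 2-byte char (#6). Advance 2.
Reached end at offset 15 after 6 code points.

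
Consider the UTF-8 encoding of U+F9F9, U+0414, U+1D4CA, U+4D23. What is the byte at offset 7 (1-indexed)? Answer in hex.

1-indexed offset 7 is 0-indexed offset 6.
U+F9F9 → 3-byte form EF A7 B9 at offsets 0–2.
U+0414 → 2-byte form D0 94 at offsets 3–4.
U+1D4CA → 4-byte form F0 9D 93 8A at offsets 5–8.
Offset 6 falls in char 3's range; it's byte 2 of F0 9D 93 8A = 0x9D.

0x9D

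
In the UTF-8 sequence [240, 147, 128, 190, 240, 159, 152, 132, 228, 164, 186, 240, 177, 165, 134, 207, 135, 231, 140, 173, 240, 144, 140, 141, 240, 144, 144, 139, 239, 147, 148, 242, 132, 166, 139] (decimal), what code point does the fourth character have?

Offset 0: leading byte 0xF0 = 11110000 → 4-byte char #1 = F0 93 80 BE.
Offset 4: leading byte 0xF0 = 11110000 → 4-byte char #2 = F0 9F 98 84.
Offset 8: leading byte 0xE4 = 11100100 → 3-byte char #3 = E4 A4 BA.
Offset 11: leading byte 0xF0 = 11110000 → 4-byte char #4 = F0 B1 A5 86.
Leading byte 0xF0 = 11110000 matches 11110xxx → 4-byte sequence.
Byte 1: 0xF0 = 11110000, payload 000 (3 bits).
Byte 2: 0xB1 = 10110001 (10xxxxxx ✓), payload 110001.
Byte 3: 0xA5 = 10100101 (10xxxxxx ✓), payload 100101.
Byte 4: 0x86 = 10000110 (10xxxxxx ✓), payload 000110.
Concatenate: 000110001100101000110 = 0x31946 (21 bits → U+31946).

U+31946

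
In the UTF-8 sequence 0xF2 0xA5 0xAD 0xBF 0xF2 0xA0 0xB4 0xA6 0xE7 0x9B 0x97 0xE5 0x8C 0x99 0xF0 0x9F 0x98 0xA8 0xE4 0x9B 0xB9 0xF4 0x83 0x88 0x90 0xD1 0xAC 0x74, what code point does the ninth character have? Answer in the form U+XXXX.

U+0074

Offset 0: leading byte 0xF2 = 11110010 → 4-byte char #1 = F2 A5 AD BF.
Offset 4: leading byte 0xF2 = 11110010 → 4-byte char #2 = F2 A0 B4 A6.
Offset 8: leading byte 0xE7 = 11100111 → 3-byte char #3 = E7 9B 97.
Offset 11: leading byte 0xE5 = 11100101 → 3-byte char #4 = E5 8C 99.
Offset 14: leading byte 0xF0 = 11110000 → 4-byte char #5 = F0 9F 98 A8.
Offset 18: leading byte 0xE4 = 11100100 → 3-byte char #6 = E4 9B B9.
Offset 21: leading byte 0xF4 = 11110100 → 4-byte char #7 = F4 83 88 90.
Offset 25: leading byte 0xD1 = 11010001 → 2-byte char #8 = D1 AC.
Offset 27: leading byte 0x74 = 01110100 → 1-byte char #9 = 74.
Leading byte 0x74 = 01110100 matches 0xxxxxxx → 1-byte sequence.
Byte 1: 0x74 = 01110100, payload 1110100 (7 bits).
Concatenate: 1110100 = 0x74 (7 bits → U+0074).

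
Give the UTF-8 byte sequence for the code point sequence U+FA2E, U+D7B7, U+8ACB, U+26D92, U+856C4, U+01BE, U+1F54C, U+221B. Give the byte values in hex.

EF A8 AE ED 9E B7 E8 AB 8B F0 A6 B6 92 F2 85 9B 84 C6 BE F0 9F 95 8C E2 88 9B

U+FA2E: 3-byte form → EF A8 AE.
U+D7B7: 3-byte form → ED 9E B7.
U+8ACB: 3-byte form → E8 AB 8B.
U+26D92: 4-byte form → F0 A6 B6 92.
U+856C4: 4-byte form → F2 85 9B 84.
U+01BE: 2-byte form → C6 BE.
U+1F54C: 4-byte form → F0 9F 95 8C.
U+221B: 3-byte form → E2 88 9B.
Concatenated (26 bytes): EF A8 AE ED 9E B7 E8 AB 8B F0 A6 B6 92 F2 85 9B 84 C6 BE F0 9F 95 8C E2 88 9B.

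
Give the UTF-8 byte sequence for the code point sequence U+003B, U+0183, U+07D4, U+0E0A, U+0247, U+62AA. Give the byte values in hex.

U+003B: 1-byte form → 3B.
U+0183: 2-byte form → C6 83.
U+07D4: 2-byte form → DF 94.
U+0E0A: 3-byte form → E0 B8 8A.
U+0247: 2-byte form → C9 87.
U+62AA: 3-byte form → E6 8A AA.
Concatenated (13 bytes): 3B C6 83 DF 94 E0 B8 8A C9 87 E6 8A AA.

3B C6 83 DF 94 E0 B8 8A C9 87 E6 8A AA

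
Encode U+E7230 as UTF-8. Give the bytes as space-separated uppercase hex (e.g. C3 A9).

F3 A7 88 B0

U+E7230 = 0xE7230 = 946736 decimal. In range U+10000–U+10FFFF → 4-byte form: 11110xxx 10xxxxxx 10xxxxxx 10xxxxxx.
Binary (21 bits): 011100111001000110000.
Split 3+6+6+6: 011 | 100111 | 001000 | 110000.
Byte 1: 11110011 = 0xF3.
Byte 2: 10100111 = 0xA7.
Byte 3: 10001000 = 0x88.
Byte 4: 10110000 = 0xB0.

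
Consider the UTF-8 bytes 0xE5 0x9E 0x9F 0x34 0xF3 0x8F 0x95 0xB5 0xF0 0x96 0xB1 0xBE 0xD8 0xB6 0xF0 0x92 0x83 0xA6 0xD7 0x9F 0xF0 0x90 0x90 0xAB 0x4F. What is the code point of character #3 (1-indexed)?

U+CF575

Offset 0: leading byte 0xE5 = 11100101 → 3-byte char #1 = E5 9E 9F.
Offset 3: leading byte 0x34 = 00110100 → 1-byte char #2 = 34.
Offset 4: leading byte 0xF3 = 11110011 → 4-byte char #3 = F3 8F 95 B5.
Leading byte 0xF3 = 11110011 matches 11110xxx → 4-byte sequence.
Byte 1: 0xF3 = 11110011, payload 011 (3 bits).
Byte 2: 0x8F = 10001111 (10xxxxxx ✓), payload 001111.
Byte 3: 0x95 = 10010101 (10xxxxxx ✓), payload 010101.
Byte 4: 0xB5 = 10110101 (10xxxxxx ✓), payload 110101.
Concatenate: 011001111010101110101 = 0xCF575 (21 bits → U+CF575).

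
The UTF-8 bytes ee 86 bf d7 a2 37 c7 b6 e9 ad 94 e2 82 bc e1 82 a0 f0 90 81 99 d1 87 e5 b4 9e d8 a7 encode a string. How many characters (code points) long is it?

11

Byte at offset 0: 0xEE = 11101110 → 3-byte char (#1). Advance 3.
Byte at offset 3: 0xD7 = 11010111 → 2-byte char (#2). Advance 2.
Byte at offset 5: 0x37 = 00110111 → 1-byte char (#3). Advance 1.
Byte at offset 6: 0xC7 = 11000111 → 2-byte char (#4). Advance 2.
Byte at offset 8: 0xE9 = 11101001 → 3-byte char (#5). Advance 3.
Byte at offset 11: 0xE2 = 11100010 → 3-byte char (#6). Advance 3.
Byte at offset 14: 0xE1 = 11100001 → 3-byte char (#7). Advance 3.
Byte at offset 17: 0xF0 = 11110000 → 4-byte char (#8). Advance 4.
Byte at offset 21: 0xD1 = 11010001 → 2-byte char (#9). Advance 2.
Byte at offset 23: 0xE5 = 11100101 → 3-byte char (#10). Advance 3.
Byte at offset 26: 0xD8 = 11011000 → 2-byte char (#11). Advance 2.
Reached end at offset 28 after 11 code points.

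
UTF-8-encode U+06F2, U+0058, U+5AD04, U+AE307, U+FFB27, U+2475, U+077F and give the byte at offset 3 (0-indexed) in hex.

U+06F2 → 2-byte form DB B2 at offsets 0–1.
U+0058 → 1-byte form 58 at offsets 2–2.
U+5AD04 → 4-byte form F1 9A B4 84 at offsets 3–6.
Offset 3 falls in char 3's range; it's byte 1 of F1 9A B4 84 = 0xF1.

0xF1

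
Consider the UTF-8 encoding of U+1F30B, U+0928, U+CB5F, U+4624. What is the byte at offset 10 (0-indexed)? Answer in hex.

0xE4

U+1F30B → 4-byte form F0 9F 8C 8B at offsets 0–3.
U+0928 → 3-byte form E0 A4 A8 at offsets 4–6.
U+CB5F → 3-byte form EC AD 9F at offsets 7–9.
U+4624 → 3-byte form E4 98 A4 at offsets 10–12.
Offset 10 falls in char 4's range; it's byte 1 of E4 98 A4 = 0xE4.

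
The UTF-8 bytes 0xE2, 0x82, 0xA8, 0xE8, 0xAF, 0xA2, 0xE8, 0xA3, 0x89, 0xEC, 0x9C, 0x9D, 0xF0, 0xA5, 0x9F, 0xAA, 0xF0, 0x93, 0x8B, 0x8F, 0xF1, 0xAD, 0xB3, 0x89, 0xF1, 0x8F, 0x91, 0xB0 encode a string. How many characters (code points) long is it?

8

Byte at offset 0: 0xE2 = 11100010 → 3-byte char (#1). Advance 3.
Byte at offset 3: 0xE8 = 11101000 → 3-byte char (#2). Advance 3.
Byte at offset 6: 0xE8 = 11101000 → 3-byte char (#3). Advance 3.
Byte at offset 9: 0xEC = 11101100 → 3-byte char (#4). Advance 3.
Byte at offset 12: 0xF0 = 11110000 → 4-byte char (#5). Advance 4.
Byte at offset 16: 0xF0 = 11110000 → 4-byte char (#6). Advance 4.
Byte at offset 20: 0xF1 = 11110001 → 4-byte char (#7). Advance 4.
Byte at offset 24: 0xF1 = 11110001 → 4-byte char (#8). Advance 4.
Reached end at offset 28 after 8 code points.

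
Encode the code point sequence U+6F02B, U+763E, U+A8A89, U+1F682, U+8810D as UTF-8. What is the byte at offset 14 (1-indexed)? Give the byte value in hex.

1-indexed offset 14 is 0-indexed offset 13.
U+6F02B → 4-byte form F1 AF 80 AB at offsets 0–3.
U+763E → 3-byte form E7 98 BE at offsets 4–6.
U+A8A89 → 4-byte form F2 A8 AA 89 at offsets 7–10.
U+1F682 → 4-byte form F0 9F 9A 82 at offsets 11–14.
Offset 13 falls in char 4's range; it's byte 3 of F0 9F 9A 82 = 0x9A.

0x9A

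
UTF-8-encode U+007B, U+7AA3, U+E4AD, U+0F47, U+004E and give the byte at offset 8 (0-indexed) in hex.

U+007B → 1-byte form 7B at offsets 0–0.
U+7AA3 → 3-byte form E7 AA A3 at offsets 1–3.
U+E4AD → 3-byte form EE 92 AD at offsets 4–6.
U+0F47 → 3-byte form E0 BD 87 at offsets 7–9.
Offset 8 falls in char 4's range; it's byte 2 of E0 BD 87 = 0xBD.

0xBD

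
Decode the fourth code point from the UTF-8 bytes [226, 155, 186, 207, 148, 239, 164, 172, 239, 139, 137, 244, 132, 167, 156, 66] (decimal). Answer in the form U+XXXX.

Offset 0: leading byte 0xE2 = 11100010 → 3-byte char #1 = E2 9B BA.
Offset 3: leading byte 0xCF = 11001111 → 2-byte char #2 = CF 94.
Offset 5: leading byte 0xEF = 11101111 → 3-byte char #3 = EF A4 AC.
Offset 8: leading byte 0xEF = 11101111 → 3-byte char #4 = EF 8B 89.
Leading byte 0xEF = 11101111 matches 1110xxxx → 3-byte sequence.
Byte 1: 0xEF = 11101111, payload 1111 (4 bits).
Byte 2: 0x8B = 10001011 (10xxxxxx ✓), payload 001011.
Byte 3: 0x89 = 10001001 (10xxxxxx ✓), payload 001001.
Concatenate: 1111001011001001 = 0xF2C9 (16 bits → U+F2C9).

U+F2C9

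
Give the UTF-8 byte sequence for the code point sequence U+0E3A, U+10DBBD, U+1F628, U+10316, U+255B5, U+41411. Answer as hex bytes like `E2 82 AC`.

U+0E3A: 3-byte form → E0 B8 BA.
U+10DBBD: 4-byte form → F4 8D AE BD.
U+1F628: 4-byte form → F0 9F 98 A8.
U+10316: 4-byte form → F0 90 8C 96.
U+255B5: 4-byte form → F0 A5 96 B5.
U+41411: 4-byte form → F1 81 90 91.
Concatenated (23 bytes): E0 B8 BA F4 8D AE BD F0 9F 98 A8 F0 90 8C 96 F0 A5 96 B5 F1 81 90 91.

E0 B8 BA F4 8D AE BD F0 9F 98 A8 F0 90 8C 96 F0 A5 96 B5 F1 81 90 91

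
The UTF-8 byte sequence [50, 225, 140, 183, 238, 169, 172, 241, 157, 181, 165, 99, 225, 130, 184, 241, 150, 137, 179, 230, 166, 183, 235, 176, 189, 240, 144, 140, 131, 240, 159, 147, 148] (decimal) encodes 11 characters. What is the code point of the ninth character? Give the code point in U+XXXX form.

U+BC3D

Offset 0: leading byte 0x32 = 00110010 → 1-byte char #1 = 32.
Offset 1: leading byte 0xE1 = 11100001 → 3-byte char #2 = E1 8C B7.
Offset 4: leading byte 0xEE = 11101110 → 3-byte char #3 = EE A9 AC.
Offset 7: leading byte 0xF1 = 11110001 → 4-byte char #4 = F1 9D B5 A5.
Offset 11: leading byte 0x63 = 01100011 → 1-byte char #5 = 63.
Offset 12: leading byte 0xE1 = 11100001 → 3-byte char #6 = E1 82 B8.
Offset 15: leading byte 0xF1 = 11110001 → 4-byte char #7 = F1 96 89 B3.
Offset 19: leading byte 0xE6 = 11100110 → 3-byte char #8 = E6 A6 B7.
Offset 22: leading byte 0xEB = 11101011 → 3-byte char #9 = EB B0 BD.
Leading byte 0xEB = 11101011 matches 1110xxxx → 3-byte sequence.
Byte 1: 0xEB = 11101011, payload 1011 (4 bits).
Byte 2: 0xB0 = 10110000 (10xxxxxx ✓), payload 110000.
Byte 3: 0xBD = 10111101 (10xxxxxx ✓), payload 111101.
Concatenate: 1011110000111101 = 0xBC3D (16 bits → U+BC3D).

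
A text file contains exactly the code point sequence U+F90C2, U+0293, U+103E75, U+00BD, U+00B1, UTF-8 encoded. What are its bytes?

F3 B9 83 82 CA 93 F4 83 B9 B5 C2 BD C2 B1

U+F90C2: 4-byte form → F3 B9 83 82.
U+0293: 2-byte form → CA 93.
U+103E75: 4-byte form → F4 83 B9 B5.
U+00BD: 2-byte form → C2 BD.
U+00B1: 2-byte form → C2 B1.
Concatenated (14 bytes): F3 B9 83 82 CA 93 F4 83 B9 B5 C2 BD C2 B1.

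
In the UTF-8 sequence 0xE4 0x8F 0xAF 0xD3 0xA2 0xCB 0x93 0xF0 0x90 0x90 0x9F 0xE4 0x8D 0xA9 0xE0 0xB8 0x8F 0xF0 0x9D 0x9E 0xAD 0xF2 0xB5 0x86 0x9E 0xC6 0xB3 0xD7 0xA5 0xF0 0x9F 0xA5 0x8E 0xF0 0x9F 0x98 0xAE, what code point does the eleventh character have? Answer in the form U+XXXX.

U+1F94E

Offset 0: leading byte 0xE4 = 11100100 → 3-byte char #1 = E4 8F AF.
Offset 3: leading byte 0xD3 = 11010011 → 2-byte char #2 = D3 A2.
Offset 5: leading byte 0xCB = 11001011 → 2-byte char #3 = CB 93.
Offset 7: leading byte 0xF0 = 11110000 → 4-byte char #4 = F0 90 90 9F.
Offset 11: leading byte 0xE4 = 11100100 → 3-byte char #5 = E4 8D A9.
Offset 14: leading byte 0xE0 = 11100000 → 3-byte char #6 = E0 B8 8F.
Offset 17: leading byte 0xF0 = 11110000 → 4-byte char #7 = F0 9D 9E AD.
Offset 21: leading byte 0xF2 = 11110010 → 4-byte char #8 = F2 B5 86 9E.
Offset 25: leading byte 0xC6 = 11000110 → 2-byte char #9 = C6 B3.
Offset 27: leading byte 0xD7 = 11010111 → 2-byte char #10 = D7 A5.
Offset 29: leading byte 0xF0 = 11110000 → 4-byte char #11 = F0 9F A5 8E.
Leading byte 0xF0 = 11110000 matches 11110xxx → 4-byte sequence.
Byte 1: 0xF0 = 11110000, payload 000 (3 bits).
Byte 2: 0x9F = 10011111 (10xxxxxx ✓), payload 011111.
Byte 3: 0xA5 = 10100101 (10xxxxxx ✓), payload 100101.
Byte 4: 0x8E = 10001110 (10xxxxxx ✓), payload 001110.
Concatenate: 000011111100101001110 = 0x1F94E (21 bits → U+1F94E).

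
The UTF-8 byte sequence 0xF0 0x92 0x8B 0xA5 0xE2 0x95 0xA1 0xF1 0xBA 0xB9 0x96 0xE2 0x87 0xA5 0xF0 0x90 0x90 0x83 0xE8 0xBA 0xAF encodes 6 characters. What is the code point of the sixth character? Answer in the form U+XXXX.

U+8EAF

Offset 0: leading byte 0xF0 = 11110000 → 4-byte char #1 = F0 92 8B A5.
Offset 4: leading byte 0xE2 = 11100010 → 3-byte char #2 = E2 95 A1.
Offset 7: leading byte 0xF1 = 11110001 → 4-byte char #3 = F1 BA B9 96.
Offset 11: leading byte 0xE2 = 11100010 → 3-byte char #4 = E2 87 A5.
Offset 14: leading byte 0xF0 = 11110000 → 4-byte char #5 = F0 90 90 83.
Offset 18: leading byte 0xE8 = 11101000 → 3-byte char #6 = E8 BA AF.
Leading byte 0xE8 = 11101000 matches 1110xxxx → 3-byte sequence.
Byte 1: 0xE8 = 11101000, payload 1000 (4 bits).
Byte 2: 0xBA = 10111010 (10xxxxxx ✓), payload 111010.
Byte 3: 0xAF = 10101111 (10xxxxxx ✓), payload 101111.
Concatenate: 1000111010101111 = 0x8EAF (16 bits → U+8EAF).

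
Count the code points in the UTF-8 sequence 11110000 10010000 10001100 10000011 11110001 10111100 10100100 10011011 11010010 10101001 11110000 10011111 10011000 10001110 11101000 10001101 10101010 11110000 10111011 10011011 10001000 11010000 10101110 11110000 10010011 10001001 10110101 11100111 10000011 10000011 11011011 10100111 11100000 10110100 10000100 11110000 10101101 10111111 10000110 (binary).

Byte at offset 0: 0xF0 = 11110000 → 4-byte char (#1). Advance 4.
Byte at offset 4: 0xF1 = 11110001 → 4-byte char (#2). Advance 4.
Byte at offset 8: 0xD2 = 11010010 → 2-byte char (#3). Advance 2.
Byte at offset 10: 0xF0 = 11110000 → 4-byte char (#4). Advance 4.
Byte at offset 14: 0xE8 = 11101000 → 3-byte char (#5). Advance 3.
Byte at offset 17: 0xF0 = 11110000 → 4-byte char (#6). Advance 4.
Byte at offset 21: 0xD0 = 11010000 → 2-byte char (#7). Advance 2.
Byte at offset 23: 0xF0 = 11110000 → 4-byte char (#8). Advance 4.
Byte at offset 27: 0xE7 = 11100111 → 3-byte char (#9). Advance 3.
Byte at offset 30: 0xDB = 11011011 → 2-byte char (#10). Advance 2.
Byte at offset 32: 0xE0 = 11100000 → 3-byte char (#11). Advance 3.
Byte at offset 35: 0xF0 = 11110000 → 4-byte char (#12). Advance 4.
Reached end at offset 39 after 12 code points.

12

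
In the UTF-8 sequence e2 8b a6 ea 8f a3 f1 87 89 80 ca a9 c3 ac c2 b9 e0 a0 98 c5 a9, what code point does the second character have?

Offset 0: leading byte 0xE2 = 11100010 → 3-byte char #1 = E2 8B A6.
Offset 3: leading byte 0xEA = 11101010 → 3-byte char #2 = EA 8F A3.
Leading byte 0xEA = 11101010 matches 1110xxxx → 3-byte sequence.
Byte 1: 0xEA = 11101010, payload 1010 (4 bits).
Byte 2: 0x8F = 10001111 (10xxxxxx ✓), payload 001111.
Byte 3: 0xA3 = 10100011 (10xxxxxx ✓), payload 100011.
Concatenate: 1010001111100011 = 0xA3E3 (16 bits → U+A3E3).

U+A3E3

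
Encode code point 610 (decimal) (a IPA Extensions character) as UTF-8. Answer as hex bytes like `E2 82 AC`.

C9 A2

U+0262 = 0x262 = 610 decimal. In range U+0080–U+07FF → 2-byte form: 110xxxxx 10xxxxxx.
Binary (11 bits): 01001100010.
Split 5+6: 01001 | 100010.
Byte 1: 11001001 = 0xC9.
Byte 2: 10100010 = 0xA2.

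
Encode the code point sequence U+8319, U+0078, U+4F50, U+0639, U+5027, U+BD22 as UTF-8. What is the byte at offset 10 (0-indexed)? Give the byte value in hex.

0x80

U+8319 → 3-byte form E8 8C 99 at offsets 0–2.
U+0078 → 1-byte form 78 at offsets 3–3.
U+4F50 → 3-byte form E4 BD 90 at offsets 4–6.
U+0639 → 2-byte form D8 B9 at offsets 7–8.
U+5027 → 3-byte form E5 80 A7 at offsets 9–11.
Offset 10 falls in char 5's range; it's byte 2 of E5 80 A7 = 0x80.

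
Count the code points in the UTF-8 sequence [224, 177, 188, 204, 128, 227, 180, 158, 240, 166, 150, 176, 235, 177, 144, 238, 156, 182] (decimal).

6

Byte at offset 0: 0xE0 = 11100000 → 3-byte char (#1). Advance 3.
Byte at offset 3: 0xCC = 11001100 → 2-byte char (#2). Advance 2.
Byte at offset 5: 0xE3 = 11100011 → 3-byte char (#3). Advance 3.
Byte at offset 8: 0xF0 = 11110000 → 4-byte char (#4). Advance 4.
Byte at offset 12: 0xEB = 11101011 → 3-byte char (#5). Advance 3.
Byte at offset 15: 0xEE = 11101110 → 3-byte char (#6). Advance 3.
Reached end at offset 18 after 6 code points.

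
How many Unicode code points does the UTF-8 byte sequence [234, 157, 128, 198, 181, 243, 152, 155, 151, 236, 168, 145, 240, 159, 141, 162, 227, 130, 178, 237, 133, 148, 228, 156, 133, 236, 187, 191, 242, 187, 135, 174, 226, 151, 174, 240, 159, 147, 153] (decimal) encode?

Byte at offset 0: 0xEA = 11101010 → 3-byte char (#1). Advance 3.
Byte at offset 3: 0xC6 = 11000110 → 2-byte char (#2). Advance 2.
Byte at offset 5: 0xF3 = 11110011 → 4-byte char (#3). Advance 4.
Byte at offset 9: 0xEC = 11101100 → 3-byte char (#4). Advance 3.
Byte at offset 12: 0xF0 = 11110000 → 4-byte char (#5). Advance 4.
Byte at offset 16: 0xE3 = 11100011 → 3-byte char (#6). Advance 3.
Byte at offset 19: 0xED = 11101101 → 3-byte char (#7). Advance 3.
Byte at offset 22: 0xE4 = 11100100 → 3-byte char (#8). Advance 3.
Byte at offset 25: 0xEC = 11101100 → 3-byte char (#9). Advance 3.
Byte at offset 28: 0xF2 = 11110010 → 4-byte char (#10). Advance 4.
Byte at offset 32: 0xE2 = 11100010 → 3-byte char (#11). Advance 3.
Byte at offset 35: 0xF0 = 11110000 → 4-byte char (#12). Advance 4.
Reached end at offset 39 after 12 code points.

12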